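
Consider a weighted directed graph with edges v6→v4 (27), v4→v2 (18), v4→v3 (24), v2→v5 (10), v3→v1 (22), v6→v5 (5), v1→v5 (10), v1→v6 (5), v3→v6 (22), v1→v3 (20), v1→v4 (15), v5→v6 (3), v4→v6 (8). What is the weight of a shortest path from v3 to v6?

22

Candidate routes:
v3-v1-v4-v6: 22 + 15 + 8 = 45
v3-v1-v5-v6: 22 + 10 + 3 = 35
v3-v1-v6: 22 + 5 = 27
v3-v1-v4-v2-v5-v6: 22 + 15 + 18 + 10 + 3 = 68
v3-v6: 22
Best route has total 22.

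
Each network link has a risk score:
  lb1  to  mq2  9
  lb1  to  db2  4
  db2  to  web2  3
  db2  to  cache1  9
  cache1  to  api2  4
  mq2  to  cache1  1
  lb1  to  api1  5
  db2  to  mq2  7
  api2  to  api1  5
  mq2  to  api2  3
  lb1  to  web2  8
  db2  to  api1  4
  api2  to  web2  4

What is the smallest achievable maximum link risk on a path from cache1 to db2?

Some routes from cache1 to db2:
cache1 -> mq2 -> api2 -> web2 -> db2: max(1, 3, 4, 3) = 4
cache1 -> mq2 -> api2 -> api1 -> db2: max(1, 3, 5, 4) = 5
cache1 -> api2 -> web2 -> db2: max(4, 4, 3) = 4
Best route has worst link 4.

4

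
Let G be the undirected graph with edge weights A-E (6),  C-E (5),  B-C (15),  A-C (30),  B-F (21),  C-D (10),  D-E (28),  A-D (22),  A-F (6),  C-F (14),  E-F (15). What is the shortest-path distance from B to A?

26

A few of the B→A routes:
B -> C -> E -> A: 15 + 5 + 6 = 26
B -> C -> F -> A: 15 + 14 + 6 = 35
B -> F -> E -> A: 21 + 15 + 6 = 42
B -> C -> E -> F -> A: 15 + 5 + 15 + 6 = 41
B -> F -> A: 21 + 6 = 27
Best route has total 26.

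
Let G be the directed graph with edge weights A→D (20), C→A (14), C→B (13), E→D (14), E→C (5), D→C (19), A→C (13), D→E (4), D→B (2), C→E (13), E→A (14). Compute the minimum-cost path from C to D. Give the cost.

27

Paths from C to D:
C -> E -> A -> D: 13 + 14 + 20 = 47
C -> E -> D: 13 + 14 = 27
C -> A -> D: 14 + 20 = 34
The minimum is 27.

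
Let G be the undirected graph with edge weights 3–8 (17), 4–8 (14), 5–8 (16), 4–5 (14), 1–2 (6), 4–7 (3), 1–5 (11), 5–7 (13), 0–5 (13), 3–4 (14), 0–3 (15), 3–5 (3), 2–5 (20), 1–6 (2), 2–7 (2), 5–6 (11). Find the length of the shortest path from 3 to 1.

Checking several routes:
3 → 5 → 1: 3 + 11 = 14
3 → 5 → 6 → 1: 3 + 11 + 2 = 16
3 → 5 → 7 → 2 → 1: 3 + 13 + 2 + 6 = 24
3 → 4 → 7 → 2 → 1: 14 + 3 + 2 + 6 = 25
3 → 5 → 4 → 7 → 2 → 1: 3 + 14 + 3 + 2 + 6 = 28
The minimum is 14.

14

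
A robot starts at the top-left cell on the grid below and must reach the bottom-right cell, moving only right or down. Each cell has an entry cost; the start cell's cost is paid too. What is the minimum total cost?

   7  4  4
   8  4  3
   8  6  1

19

Take (0,0) (0,1) (0,2) (1,2) (2,2) for a total of 7 + 4 + 4 + 3 + 1 = 19.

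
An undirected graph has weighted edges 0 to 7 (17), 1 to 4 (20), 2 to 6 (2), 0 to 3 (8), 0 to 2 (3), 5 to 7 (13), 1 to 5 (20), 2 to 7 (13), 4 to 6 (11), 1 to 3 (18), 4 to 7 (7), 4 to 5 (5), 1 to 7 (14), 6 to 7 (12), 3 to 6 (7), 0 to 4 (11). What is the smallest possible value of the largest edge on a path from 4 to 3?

11

Some routes from 4 to 3:
4 -> 0 -> 3: max(11, 8) = 11
4 -> 6 -> 2 -> 0 -> 3: max(11, 2, 3, 8) = 11
4 -> 6 -> 3: max(11, 7) = 11
The minimum achievable maximum is 11.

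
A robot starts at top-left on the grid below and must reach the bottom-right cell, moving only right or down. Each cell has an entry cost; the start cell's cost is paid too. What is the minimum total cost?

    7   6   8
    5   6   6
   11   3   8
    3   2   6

Path [0,0] -> [1,0] -> [1,1] -> [2,1] -> [3,1] -> [3,2]: 7 + 5 + 6 + 3 + 2 + 6 = 29.

29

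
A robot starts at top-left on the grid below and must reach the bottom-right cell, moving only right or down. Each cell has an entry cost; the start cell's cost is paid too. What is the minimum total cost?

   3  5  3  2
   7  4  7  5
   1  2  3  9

Cheapest: (0,0)→(1,0)→(2,0)→(2,1)→(2,2)→(2,3)
  3 + 7 + 1 + 2 + 3 + 9 = 25
For comparison, the top-then-right route costs 27.

25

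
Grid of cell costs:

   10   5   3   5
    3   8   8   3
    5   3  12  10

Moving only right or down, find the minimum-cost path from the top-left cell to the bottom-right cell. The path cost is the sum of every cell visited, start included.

Take r0c0 r0c1 r0c2 r0c3 r1c3 r2c3 for a total of 10 + 5 + 3 + 5 + 3 + 10 = 36.

36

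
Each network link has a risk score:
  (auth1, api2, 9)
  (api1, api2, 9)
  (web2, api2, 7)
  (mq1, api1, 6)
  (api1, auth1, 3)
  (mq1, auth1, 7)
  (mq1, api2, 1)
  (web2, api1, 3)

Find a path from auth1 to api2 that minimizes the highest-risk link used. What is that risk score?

6

Checking several routes:
auth1 → api1 → web2 → api2: max(3, 3, 7) = 7
auth1 → mq1 → api2: max(7, 1) = 7
auth1 → api1 → mq1 → api2: max(3, 6, 1) = 6
auth1 → mq1 → api1 → web2 → api2: max(7, 6, 3, 7) = 7
Smallest bottleneck: 6.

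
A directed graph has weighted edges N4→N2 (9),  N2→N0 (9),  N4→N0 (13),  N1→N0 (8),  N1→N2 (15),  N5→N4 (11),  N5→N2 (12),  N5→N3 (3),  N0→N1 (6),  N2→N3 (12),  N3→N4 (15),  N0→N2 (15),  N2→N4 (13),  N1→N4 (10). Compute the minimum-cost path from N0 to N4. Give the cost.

16

Comparing a few candidate routes:
N0 -> N2 -> N3 -> N4: 15 + 12 + 15 = 42
N0 -> N1 -> N2 -> N4: 6 + 15 + 13 = 34
N0 -> N2 -> N4: 15 + 13 = 28
N0 -> N1 -> N4: 6 + 10 = 16
The minimum is 16.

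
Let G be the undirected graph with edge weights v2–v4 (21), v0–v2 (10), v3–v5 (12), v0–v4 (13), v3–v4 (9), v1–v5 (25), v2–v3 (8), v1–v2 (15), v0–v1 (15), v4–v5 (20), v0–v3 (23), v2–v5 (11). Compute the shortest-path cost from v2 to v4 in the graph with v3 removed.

21

Checking several routes:
v2-v0-v4: 10 + 13 = 23
v2-v4: 21
v2-v5-v4: 11 + 20 = 31
Best route has total 21.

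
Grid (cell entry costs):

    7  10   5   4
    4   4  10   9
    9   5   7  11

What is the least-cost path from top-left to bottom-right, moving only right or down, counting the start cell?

Best path: [0,0] -> [1,0] -> [1,1] -> [2,1] -> [2,2] -> [2,3]
Cost: 7 + 4 + 4 + 5 + 7 + 11 = 38

38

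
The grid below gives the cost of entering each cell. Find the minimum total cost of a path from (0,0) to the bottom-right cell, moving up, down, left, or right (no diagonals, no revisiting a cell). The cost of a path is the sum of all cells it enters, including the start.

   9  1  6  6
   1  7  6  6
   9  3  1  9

Best path: (0,0) (0,1) (1,1) (2,1) (2,2) (2,3)
Cost: 9 + 1 + 7 + 3 + 1 + 9 = 30

30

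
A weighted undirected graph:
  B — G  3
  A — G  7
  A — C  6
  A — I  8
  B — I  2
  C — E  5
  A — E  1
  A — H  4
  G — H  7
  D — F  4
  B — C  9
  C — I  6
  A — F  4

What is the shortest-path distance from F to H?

8

Checking several routes:
F-A-I-B-G-H: 4 + 8 + 2 + 3 + 7 = 24
F-A-H: 4 + 4 = 8
F-A-G-H: 4 + 7 + 7 = 18
Shortest: 8.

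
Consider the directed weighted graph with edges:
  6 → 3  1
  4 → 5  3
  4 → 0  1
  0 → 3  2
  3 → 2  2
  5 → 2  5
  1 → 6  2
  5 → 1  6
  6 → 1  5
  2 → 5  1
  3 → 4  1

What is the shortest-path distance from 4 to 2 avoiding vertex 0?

8

Paths from 4 to 2 avoiding 0:
4 - 5 - 2: 3 + 5 = 8
4 - 5 - 1 - 6 - 3 - 2: 3 + 6 + 2 + 1 + 2 = 14
Best route has total 8.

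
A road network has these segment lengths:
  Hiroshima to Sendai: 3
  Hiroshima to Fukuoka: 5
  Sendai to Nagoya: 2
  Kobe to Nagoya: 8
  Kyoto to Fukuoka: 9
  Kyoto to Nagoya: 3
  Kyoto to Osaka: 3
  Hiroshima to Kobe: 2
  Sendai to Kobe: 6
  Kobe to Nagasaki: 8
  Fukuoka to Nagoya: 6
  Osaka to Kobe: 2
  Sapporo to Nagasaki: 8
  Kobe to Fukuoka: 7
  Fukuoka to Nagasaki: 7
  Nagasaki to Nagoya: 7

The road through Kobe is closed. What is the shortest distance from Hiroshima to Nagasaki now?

12

A few of the Hiroshima→Nagasaki routes:
Hiroshima-Fukuoka-Nagasaki: 5 + 7 = 12
Hiroshima-Sendai-Nagoya-Fukuoka-Nagasaki: 3 + 2 + 6 + 7 = 18
Hiroshima-Sendai-Nagoya-Nagasaki: 3 + 2 + 7 = 12
Shortest: 12.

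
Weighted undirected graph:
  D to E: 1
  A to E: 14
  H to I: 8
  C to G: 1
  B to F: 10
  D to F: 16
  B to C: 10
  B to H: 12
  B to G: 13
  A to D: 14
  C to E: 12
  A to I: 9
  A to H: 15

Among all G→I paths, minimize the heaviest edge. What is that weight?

Checking several routes:
G -> C -> B -> H -> I: max(1, 10, 12, 8) = 12
G -> B -> H -> I: max(13, 12, 8) = 13
G -> C -> E -> D -> A -> I: max(1, 12, 1, 14, 9) = 14
G -> C -> E -> A -> I: max(1, 12, 14, 9) = 14
The minimum achievable maximum is 12.

12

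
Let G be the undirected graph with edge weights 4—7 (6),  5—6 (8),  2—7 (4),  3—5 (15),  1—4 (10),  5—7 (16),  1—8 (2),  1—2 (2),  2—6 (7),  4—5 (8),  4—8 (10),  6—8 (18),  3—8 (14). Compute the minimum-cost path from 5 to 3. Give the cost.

Some routes from 5 to 3:
5-6-2-1-8-3: 8 + 7 + 2 + 2 + 14 = 33
5-4-8-3: 8 + 10 + 14 = 32
5-3: 15
Shortest: 15.

15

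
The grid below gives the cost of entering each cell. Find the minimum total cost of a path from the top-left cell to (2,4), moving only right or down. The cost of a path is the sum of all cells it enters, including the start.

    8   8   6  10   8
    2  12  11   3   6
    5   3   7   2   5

Cheapest: (0,0) → (1,0) → (2,0) → (2,1) → (2,2) → (2,3) → (2,4)
  8 + 2 + 5 + 3 + 7 + 2 + 5 = 32

32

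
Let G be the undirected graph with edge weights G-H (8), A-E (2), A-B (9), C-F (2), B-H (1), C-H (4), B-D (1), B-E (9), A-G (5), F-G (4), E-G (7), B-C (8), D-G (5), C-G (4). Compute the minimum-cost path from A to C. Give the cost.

Comparing a few candidate routes:
A → G → C: 5 + 4 = 9
A → E → G → C: 2 + 7 + 4 = 13
A → G → F → C: 5 + 4 + 2 = 11
The minimum is 9.

9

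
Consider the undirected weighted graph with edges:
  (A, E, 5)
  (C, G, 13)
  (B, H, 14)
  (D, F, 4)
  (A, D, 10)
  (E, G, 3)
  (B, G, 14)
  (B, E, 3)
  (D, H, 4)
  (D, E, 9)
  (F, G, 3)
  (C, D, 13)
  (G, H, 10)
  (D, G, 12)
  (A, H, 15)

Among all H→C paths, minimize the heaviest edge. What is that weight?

Comparing a few candidate routes:
H - D - E - G - C: max(4, 9, 3, 13) = 13
H - D - G - C: max(4, 12, 13) = 13
H - D - A - E - G - C: max(4, 10, 5, 3, 13) = 13
H - D - F - G - C: max(4, 4, 3, 13) = 13
H - D - C: max(4, 13) = 13
The minimum achievable maximum is 13.

13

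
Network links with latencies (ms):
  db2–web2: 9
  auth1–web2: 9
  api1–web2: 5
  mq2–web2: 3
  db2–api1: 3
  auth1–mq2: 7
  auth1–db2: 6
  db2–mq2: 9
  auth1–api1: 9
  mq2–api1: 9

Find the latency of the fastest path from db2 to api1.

Some routes from db2 to api1:
db2 -> api1: 3
db2 -> mq2 -> web2 -> api1: 9 + 3 + 5 = 17
db2 -> auth1 -> web2 -> api1: 6 + 9 + 5 = 20
db2 -> mq2 -> api1: 9 + 9 = 18
db2 -> web2 -> api1: 9 + 5 = 14
db2 -> auth1 -> api1: 6 + 9 = 15
Best route has total 3 ms.

3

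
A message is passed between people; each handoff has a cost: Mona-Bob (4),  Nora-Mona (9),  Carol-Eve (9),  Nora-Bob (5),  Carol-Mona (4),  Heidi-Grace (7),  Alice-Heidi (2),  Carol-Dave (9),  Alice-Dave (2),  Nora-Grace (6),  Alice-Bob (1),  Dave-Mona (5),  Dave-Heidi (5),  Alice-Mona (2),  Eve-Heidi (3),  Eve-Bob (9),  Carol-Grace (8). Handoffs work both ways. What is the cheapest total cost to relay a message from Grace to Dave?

11

A few of the Grace→Dave routes:
Grace -> Carol -> Dave: 8 + 9 = 17
Grace -> Nora -> Bob -> Alice -> Dave: 6 + 5 + 1 + 2 = 14
Grace -> Heidi -> Dave: 7 + 5 = 12
Grace -> Heidi -> Alice -> Dave: 7 + 2 + 2 = 11
Grace -> Carol -> Mona -> Alice -> Dave: 8 + 4 + 2 + 2 = 16
Grace -> Heidi -> Alice -> Mona -> Dave: 7 + 2 + 2 + 5 = 16
Best route has total 11.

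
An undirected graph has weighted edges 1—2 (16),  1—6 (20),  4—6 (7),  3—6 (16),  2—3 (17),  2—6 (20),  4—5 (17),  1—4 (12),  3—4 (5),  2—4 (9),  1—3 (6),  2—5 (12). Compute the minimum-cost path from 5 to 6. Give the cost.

24

Some routes from 5 to 6:
5 - 4 - 6: 17 + 7 = 24
5 - 2 - 4 - 6: 12 + 9 + 7 = 28
5 - 2 - 6: 12 + 20 = 32
Best route has total 24.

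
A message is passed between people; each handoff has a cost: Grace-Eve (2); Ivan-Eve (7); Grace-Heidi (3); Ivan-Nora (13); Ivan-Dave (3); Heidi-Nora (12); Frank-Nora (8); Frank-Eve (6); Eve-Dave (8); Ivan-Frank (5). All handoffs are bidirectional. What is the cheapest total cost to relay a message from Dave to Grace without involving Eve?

31

Candidate routes:
Dave-Ivan-Frank-Nora-Heidi-Grace: 3 + 5 + 8 + 12 + 3 = 31
Dave-Ivan-Nora-Heidi-Grace: 3 + 13 + 12 + 3 = 31
The minimum is 31.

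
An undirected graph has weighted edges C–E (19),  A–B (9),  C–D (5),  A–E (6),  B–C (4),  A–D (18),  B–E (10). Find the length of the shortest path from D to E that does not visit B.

24

Routes from D to E avoiding B:
D→A→E: 18 + 6 = 24
D→C→E: 5 + 19 = 24
Shortest: 24.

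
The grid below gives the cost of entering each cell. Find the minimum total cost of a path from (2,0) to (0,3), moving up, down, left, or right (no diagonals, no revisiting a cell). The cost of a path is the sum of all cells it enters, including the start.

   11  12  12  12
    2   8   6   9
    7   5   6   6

Path [2,0] → [1,0] → [1,1] → [1,2] → [1,3] → [0,3]: 7 + 2 + 8 + 6 + 9 + 12 = 44.

44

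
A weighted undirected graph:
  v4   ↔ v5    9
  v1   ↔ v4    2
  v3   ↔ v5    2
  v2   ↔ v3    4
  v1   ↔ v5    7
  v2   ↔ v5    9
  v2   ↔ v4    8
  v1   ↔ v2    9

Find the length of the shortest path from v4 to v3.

Checking several routes:
v4→v1→v5→v3: 2 + 7 + 2 = 11
v4→v2→v5→v3: 8 + 9 + 2 = 19
v4→v1→v2→v3: 2 + 9 + 4 = 15
v4→v2→v3: 8 + 4 = 12
v4→v5→v3: 9 + 2 = 11
The minimum is 11.

11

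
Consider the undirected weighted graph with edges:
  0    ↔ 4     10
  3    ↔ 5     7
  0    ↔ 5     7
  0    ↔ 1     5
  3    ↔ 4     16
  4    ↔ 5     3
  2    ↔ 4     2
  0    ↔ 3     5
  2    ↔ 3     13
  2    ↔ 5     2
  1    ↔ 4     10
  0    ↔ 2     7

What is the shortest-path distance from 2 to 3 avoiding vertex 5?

Checking several routes:
2-0-3: 7 + 5 = 12
2-3: 13
2-0-4-3: 7 + 10 + 16 = 33
2-4-0-3: 2 + 10 + 5 = 17
2-4-3: 2 + 16 = 18
2-4-1-0-3: 2 + 10 + 5 + 5 = 22
The minimum is 12.

12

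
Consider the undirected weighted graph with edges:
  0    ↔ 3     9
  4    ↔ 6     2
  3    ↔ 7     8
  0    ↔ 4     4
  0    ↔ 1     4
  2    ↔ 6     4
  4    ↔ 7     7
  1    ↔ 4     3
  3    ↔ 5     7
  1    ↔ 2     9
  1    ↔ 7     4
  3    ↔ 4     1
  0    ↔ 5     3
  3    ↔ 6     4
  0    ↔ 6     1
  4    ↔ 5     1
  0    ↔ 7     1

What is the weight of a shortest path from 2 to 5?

Comparing a few candidate routes:
2-6-4-5: 4 + 2 + 1 = 7
2-6-3-4-5: 4 + 4 + 1 + 1 = 10
2-6-0-5: 4 + 1 + 3 = 8
Best route has total 7.

7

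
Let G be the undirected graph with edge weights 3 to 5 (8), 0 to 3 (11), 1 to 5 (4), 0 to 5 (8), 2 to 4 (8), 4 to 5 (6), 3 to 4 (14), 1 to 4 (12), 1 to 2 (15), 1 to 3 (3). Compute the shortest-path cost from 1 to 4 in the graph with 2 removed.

Some routes from 1 to 4 avoiding 2:
1-5-4: 4 + 6 = 10
1-3-5-4: 3 + 8 + 6 = 17
1-3-4: 3 + 14 = 17
1-4: 12
The minimum is 10.

10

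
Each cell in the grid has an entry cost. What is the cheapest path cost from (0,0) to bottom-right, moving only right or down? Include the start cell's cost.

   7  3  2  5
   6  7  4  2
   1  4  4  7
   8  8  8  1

Best path: (0,0)→(0,1)→(0,2)→(1,2)→(1,3)→(2,3)→(3,3)
Cost: 7 + 3 + 2 + 4 + 2 + 7 + 1 = 26

26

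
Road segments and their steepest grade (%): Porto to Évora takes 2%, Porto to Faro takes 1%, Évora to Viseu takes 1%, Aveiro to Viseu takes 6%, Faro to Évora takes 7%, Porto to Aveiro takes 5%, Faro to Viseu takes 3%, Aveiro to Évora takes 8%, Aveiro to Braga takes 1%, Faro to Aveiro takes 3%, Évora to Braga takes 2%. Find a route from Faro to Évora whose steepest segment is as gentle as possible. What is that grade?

Some routes from Faro to Évora:
Faro -> Porto -> Évora: max(1, 2) = 2
Faro -> Aveiro -> Porto -> Évora: max(3, 5, 2) = 5
Faro -> Viseu -> Évora: max(3, 1) = 3
Faro -> Aveiro -> Braga -> Évora: max(3, 1, 2) = 3
Faro -> Porto -> Aveiro -> Braga -> Évora: max(1, 5, 1, 2) = 5
Best route has worst link 2%.

2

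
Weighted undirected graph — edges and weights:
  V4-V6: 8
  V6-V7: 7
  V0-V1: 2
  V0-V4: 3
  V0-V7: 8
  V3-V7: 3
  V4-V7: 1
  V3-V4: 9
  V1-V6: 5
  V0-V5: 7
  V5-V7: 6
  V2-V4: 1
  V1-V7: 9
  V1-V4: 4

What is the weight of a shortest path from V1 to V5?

Checking several routes:
V1 → V4 → V7 → V5: 4 + 1 + 6 = 11
V1 → V0 → V5: 2 + 7 = 9
V1 → V0 → V4 → V7 → V5: 2 + 3 + 1 + 6 = 12
Best route has total 9.

9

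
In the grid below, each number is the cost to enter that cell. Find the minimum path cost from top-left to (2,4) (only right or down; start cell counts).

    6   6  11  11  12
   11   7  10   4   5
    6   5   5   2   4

35

One optimal route is r0c0 r0c1 r1c1 r2c1 r2c2 r2c3 r2c4.
Its cost is 6 + 6 + 7 + 5 + 5 + 2 + 4 = 35.
(Top row then right column would cost 55.)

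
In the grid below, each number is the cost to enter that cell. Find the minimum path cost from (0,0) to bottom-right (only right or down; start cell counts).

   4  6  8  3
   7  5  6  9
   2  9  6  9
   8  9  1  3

31

Take (0,0) -> (0,1) -> (1,1) -> (1,2) -> (2,2) -> (3,2) -> (3,3) for a total of 4 + 6 + 5 + 6 + 6 + 1 + 3 = 31.
(Top row then right column would cost 42.)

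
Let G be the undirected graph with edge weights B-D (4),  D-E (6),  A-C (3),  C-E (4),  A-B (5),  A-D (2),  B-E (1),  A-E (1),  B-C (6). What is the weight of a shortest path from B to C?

5

Some routes from B to C:
B → E → A → C: 1 + 1 + 3 = 5
B → C: 6
B → E → C: 1 + 4 = 5
The minimum is 5.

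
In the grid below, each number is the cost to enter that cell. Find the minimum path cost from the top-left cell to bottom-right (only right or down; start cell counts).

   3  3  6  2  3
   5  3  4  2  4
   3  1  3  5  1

19

Path [0,0] → [0,1] → [1,1] → [2,1] → [2,2] → [2,3] → [2,4]: 3 + 3 + 3 + 1 + 3 + 5 + 1 = 19.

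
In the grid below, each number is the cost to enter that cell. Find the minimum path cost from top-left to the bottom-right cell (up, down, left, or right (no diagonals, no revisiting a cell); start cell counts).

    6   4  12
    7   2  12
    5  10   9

31

One optimal route is r0c0 → r0c1 → r1c1 → r2c1 → r2c2.
Its cost is 6 + 4 + 2 + 10 + 9 = 31.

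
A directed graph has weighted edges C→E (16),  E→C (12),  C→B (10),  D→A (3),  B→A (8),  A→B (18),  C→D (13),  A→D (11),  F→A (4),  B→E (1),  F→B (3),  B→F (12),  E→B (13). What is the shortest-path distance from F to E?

Candidate routes:
F→B→E: 3 + 1 = 4
F→A→B→E: 4 + 18 + 1 = 23
The minimum is 4.

4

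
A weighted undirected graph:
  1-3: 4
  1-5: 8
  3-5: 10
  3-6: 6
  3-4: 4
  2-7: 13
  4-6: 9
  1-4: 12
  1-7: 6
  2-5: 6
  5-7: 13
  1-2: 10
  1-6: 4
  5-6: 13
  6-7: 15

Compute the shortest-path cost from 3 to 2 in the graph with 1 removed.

Some routes from 3 to 2 avoiding 1:
3 - 4 - 6 - 5 - 2: 4 + 9 + 13 + 6 = 32
3 - 6 - 7 - 5 - 2: 6 + 15 + 13 + 6 = 40
3 - 5 - 7 - 2: 10 + 13 + 13 = 36
3 - 6 - 5 - 2: 6 + 13 + 6 = 25
3 - 5 - 2: 10 + 6 = 16
3 - 6 - 7 - 2: 6 + 15 + 13 = 34
The minimum is 16.

16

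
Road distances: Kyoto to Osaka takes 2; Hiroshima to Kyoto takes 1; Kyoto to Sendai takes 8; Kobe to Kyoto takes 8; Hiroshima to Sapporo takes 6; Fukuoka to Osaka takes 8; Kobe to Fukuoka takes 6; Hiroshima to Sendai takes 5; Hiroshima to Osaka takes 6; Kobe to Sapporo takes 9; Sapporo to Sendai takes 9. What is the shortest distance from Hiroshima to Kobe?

Checking several routes:
Hiroshima - Kyoto - Kobe: 1 + 8 = 9
Hiroshima - Kyoto - Osaka - Fukuoka - Kobe: 1 + 2 + 8 + 6 = 17
Hiroshima - Sapporo - Kobe: 6 + 9 = 15
Hiroshima - Osaka - Kyoto - Kobe: 6 + 2 + 8 = 16
The minimum is 9.

9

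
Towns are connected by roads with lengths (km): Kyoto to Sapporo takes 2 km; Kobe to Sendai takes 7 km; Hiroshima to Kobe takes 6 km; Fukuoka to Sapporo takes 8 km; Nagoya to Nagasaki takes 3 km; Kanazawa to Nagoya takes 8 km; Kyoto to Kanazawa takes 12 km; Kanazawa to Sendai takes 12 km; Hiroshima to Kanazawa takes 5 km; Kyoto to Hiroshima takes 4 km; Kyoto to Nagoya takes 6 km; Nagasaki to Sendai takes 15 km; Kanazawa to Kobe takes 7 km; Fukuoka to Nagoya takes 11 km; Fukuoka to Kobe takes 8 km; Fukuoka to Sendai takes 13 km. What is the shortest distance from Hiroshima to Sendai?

13

Checking several routes:
Hiroshima→Kanazawa→Sendai: 5 + 12 = 17
Hiroshima→Kobe→Sendai: 6 + 7 = 13
Hiroshima→Kanazawa→Kobe→Sendai: 5 + 7 + 7 = 19
Hiroshima→Kobe→Kanazawa→Sendai: 6 + 7 + 12 = 25
Best route has total 13 km.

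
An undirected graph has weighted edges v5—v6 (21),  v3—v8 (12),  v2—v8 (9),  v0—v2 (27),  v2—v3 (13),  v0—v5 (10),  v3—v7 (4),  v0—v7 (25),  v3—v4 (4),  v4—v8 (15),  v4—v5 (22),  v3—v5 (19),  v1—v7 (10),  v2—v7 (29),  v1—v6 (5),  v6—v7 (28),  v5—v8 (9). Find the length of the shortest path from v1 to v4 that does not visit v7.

48

Comparing a few candidate routes:
v1 → v6 → v5 → v4: 5 + 21 + 22 = 48
v1 → v6 → v5 → v8 → v4: 5 + 21 + 9 + 15 = 50
v1 → v6 → v5 → v3 → v4: 5 + 21 + 19 + 4 = 49
v1 → v6 → v5 → v8 → v2 → v3 → v4: 5 + 21 + 9 + 9 + 13 + 4 = 61
v1 → v6 → v5 → v8 → v3 → v4: 5 + 21 + 9 + 12 + 4 = 51
The minimum is 48.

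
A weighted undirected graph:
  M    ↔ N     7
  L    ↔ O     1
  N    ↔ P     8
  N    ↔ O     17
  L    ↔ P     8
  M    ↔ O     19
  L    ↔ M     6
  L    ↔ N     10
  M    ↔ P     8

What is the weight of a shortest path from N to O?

Some routes from N to O:
N - M - L - O: 7 + 6 + 1 = 14
N - O: 17
N - P - L - O: 8 + 8 + 1 = 17
N - P - M - L - O: 8 + 8 + 6 + 1 = 23
N - L - O: 10 + 1 = 11
Best route has total 11.

11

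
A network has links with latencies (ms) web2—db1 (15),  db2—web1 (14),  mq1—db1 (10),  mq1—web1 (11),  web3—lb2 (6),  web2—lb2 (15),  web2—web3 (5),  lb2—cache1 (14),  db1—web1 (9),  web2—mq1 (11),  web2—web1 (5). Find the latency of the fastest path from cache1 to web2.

25

Candidate routes:
cache1→lb2→web3→web2: 14 + 6 + 5 = 25
cache1→lb2→web2: 14 + 15 = 29
Best route has total 25 ms.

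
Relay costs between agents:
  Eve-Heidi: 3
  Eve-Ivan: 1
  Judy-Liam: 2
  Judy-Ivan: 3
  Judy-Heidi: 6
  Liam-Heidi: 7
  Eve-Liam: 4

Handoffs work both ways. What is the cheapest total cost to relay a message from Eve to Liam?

4

Some routes from Eve to Liam:
Eve - Heidi - Liam: 3 + 7 = 10
Eve - Heidi - Judy - Liam: 3 + 6 + 2 = 11
Eve - Ivan - Judy - Liam: 1 + 3 + 2 = 6
Eve - Liam: 4
Best route has total 4.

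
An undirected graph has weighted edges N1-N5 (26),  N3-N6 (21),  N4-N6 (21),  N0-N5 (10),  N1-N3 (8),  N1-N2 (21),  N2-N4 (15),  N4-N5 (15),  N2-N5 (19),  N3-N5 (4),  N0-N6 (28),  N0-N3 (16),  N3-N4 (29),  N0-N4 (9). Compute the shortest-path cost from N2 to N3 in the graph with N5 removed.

Comparing a few candidate routes:
N2 -> N1 -> N3: 21 + 8 = 29
N2 -> N4 -> N0 -> N3: 15 + 9 + 16 = 40
N2 -> N4 -> N3: 15 + 29 = 44
Shortest: 29.

29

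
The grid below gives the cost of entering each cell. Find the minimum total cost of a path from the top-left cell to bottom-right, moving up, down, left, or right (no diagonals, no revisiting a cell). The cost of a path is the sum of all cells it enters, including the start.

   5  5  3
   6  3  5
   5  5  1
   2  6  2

21

Take [0,0] [0,1] [0,2] [1,2] [2,2] [3,2] for a total of 5 + 5 + 3 + 5 + 1 + 2 = 21.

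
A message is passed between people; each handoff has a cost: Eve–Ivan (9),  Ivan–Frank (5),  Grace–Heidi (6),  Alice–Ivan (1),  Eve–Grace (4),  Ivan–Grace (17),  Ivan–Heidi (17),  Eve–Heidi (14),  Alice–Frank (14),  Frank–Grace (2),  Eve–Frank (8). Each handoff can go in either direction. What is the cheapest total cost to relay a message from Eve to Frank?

A few of the Eve→Frank routes:
Eve - Ivan - Alice - Frank: 9 + 1 + 14 = 24
Eve - Frank: 8
Eve - Grace - Frank: 4 + 2 = 6
Eve - Heidi - Grace - Frank: 14 + 6 + 2 = 22
Eve - Ivan - Frank: 9 + 5 = 14
The minimum is 6.

6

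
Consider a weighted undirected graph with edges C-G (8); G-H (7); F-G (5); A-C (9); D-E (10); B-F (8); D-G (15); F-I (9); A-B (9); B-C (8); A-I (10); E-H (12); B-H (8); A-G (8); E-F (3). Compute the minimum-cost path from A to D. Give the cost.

23

Comparing a few candidate routes:
A -> C -> G -> D: 9 + 8 + 15 = 32
A -> G -> D: 8 + 15 = 23
A -> B -> F -> E -> D: 9 + 8 + 3 + 10 = 30
A -> G -> F -> E -> D: 8 + 5 + 3 + 10 = 26
The minimum is 23.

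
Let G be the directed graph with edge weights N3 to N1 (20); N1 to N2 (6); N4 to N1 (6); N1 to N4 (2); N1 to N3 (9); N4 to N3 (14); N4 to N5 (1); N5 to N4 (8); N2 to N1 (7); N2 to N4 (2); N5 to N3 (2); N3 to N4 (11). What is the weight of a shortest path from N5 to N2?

20

Paths from N5 to N2:
N5 -> N3 -> N4 -> N1 -> N2: 2 + 11 + 6 + 6 = 25
N5 -> N3 -> N1 -> N2: 2 + 20 + 6 = 28
N5 -> N4 -> N3 -> N1 -> N2: 8 + 14 + 20 + 6 = 48
N5 -> N4 -> N1 -> N2: 8 + 6 + 6 = 20
Shortest: 20.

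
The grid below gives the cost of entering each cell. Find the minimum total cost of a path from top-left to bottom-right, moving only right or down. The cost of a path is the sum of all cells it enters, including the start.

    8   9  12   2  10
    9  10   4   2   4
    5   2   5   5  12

Best path: (0,0) -> (1,0) -> (2,0) -> (2,1) -> (2,2) -> (2,3) -> (2,4)
Cost: 8 + 9 + 5 + 2 + 5 + 5 + 12 = 46
(Top row then right column would cost 57.)

46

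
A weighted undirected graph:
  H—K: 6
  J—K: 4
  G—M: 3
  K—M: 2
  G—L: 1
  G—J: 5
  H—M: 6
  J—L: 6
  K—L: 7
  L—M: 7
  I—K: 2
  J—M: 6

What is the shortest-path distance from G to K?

5

Comparing a few candidate routes:
G - M - K: 3 + 2 = 5
G - L - K: 1 + 7 = 8
G - J - K: 5 + 4 = 9
Best route has total 5.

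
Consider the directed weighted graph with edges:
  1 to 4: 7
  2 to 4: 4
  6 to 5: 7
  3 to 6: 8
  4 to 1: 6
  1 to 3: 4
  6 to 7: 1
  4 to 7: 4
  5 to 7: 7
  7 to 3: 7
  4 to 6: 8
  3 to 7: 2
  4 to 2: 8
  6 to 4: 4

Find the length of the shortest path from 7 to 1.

25

Routes from 7 to 1:
7 → 3 → 6 → 4 → 1: 7 + 8 + 4 + 6 = 25
The minimum is 25.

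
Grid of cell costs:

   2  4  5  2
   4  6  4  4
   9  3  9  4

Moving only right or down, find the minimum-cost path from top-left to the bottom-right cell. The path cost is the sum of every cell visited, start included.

Cheapest: r0c0→r0c1→r0c2→r0c3→r1c3→r2c3
  2 + 4 + 5 + 2 + 4 + 4 = 21

21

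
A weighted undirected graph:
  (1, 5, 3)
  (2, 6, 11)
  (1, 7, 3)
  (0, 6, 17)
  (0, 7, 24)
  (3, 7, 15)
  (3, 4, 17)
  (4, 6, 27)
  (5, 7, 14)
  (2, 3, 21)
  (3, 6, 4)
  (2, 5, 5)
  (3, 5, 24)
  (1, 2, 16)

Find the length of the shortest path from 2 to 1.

A few of the 2→1 routes:
2 - 5 - 7 - 1: 5 + 14 + 3 = 22
2 - 5 - 1: 5 + 3 = 8
2 - 1: 16
Best route has total 8.

8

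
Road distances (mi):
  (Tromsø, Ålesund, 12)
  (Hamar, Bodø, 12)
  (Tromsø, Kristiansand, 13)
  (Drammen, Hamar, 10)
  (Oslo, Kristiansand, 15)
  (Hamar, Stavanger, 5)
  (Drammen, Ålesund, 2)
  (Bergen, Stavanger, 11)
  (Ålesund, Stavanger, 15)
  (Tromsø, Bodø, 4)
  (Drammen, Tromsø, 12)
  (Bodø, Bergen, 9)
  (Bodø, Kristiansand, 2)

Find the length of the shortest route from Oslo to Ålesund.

33

A few of the Oslo→Ålesund routes:
Oslo -> Kristiansand -> Bodø -> Tromsø -> Drammen -> Ålesund: 15 + 2 + 4 + 12 + 2 = 35
Oslo -> Kristiansand -> Tromsø -> Ålesund: 15 + 13 + 12 = 40
Oslo -> Kristiansand -> Bodø -> Tromsø -> Ålesund: 15 + 2 + 4 + 12 = 33
Best route has total 33 mi.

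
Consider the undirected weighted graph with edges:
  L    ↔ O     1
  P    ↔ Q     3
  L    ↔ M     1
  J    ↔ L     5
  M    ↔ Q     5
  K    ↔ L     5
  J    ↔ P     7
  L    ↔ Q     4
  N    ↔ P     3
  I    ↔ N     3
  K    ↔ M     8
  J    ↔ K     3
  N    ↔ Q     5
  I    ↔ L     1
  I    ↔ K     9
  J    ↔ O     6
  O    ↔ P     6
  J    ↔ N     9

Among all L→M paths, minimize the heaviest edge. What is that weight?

Some routes from L to M:
L → Q → M: max(4, 5) = 5
L → I → N → Q → M: max(1, 3, 5, 5) = 5
L → M: max(1) = 1
L → I → N → P → Q → M: max(1, 3, 3, 3, 5) = 5
Best route has worst link 1.

1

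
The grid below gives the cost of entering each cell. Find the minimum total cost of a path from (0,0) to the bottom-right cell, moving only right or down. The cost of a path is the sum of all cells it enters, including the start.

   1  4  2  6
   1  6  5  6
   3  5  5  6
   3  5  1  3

17

Path [0,0] → [1,0] → [2,0] → [3,0] → [3,1] → [3,2] → [3,3]: 1 + 1 + 3 + 3 + 5 + 1 + 3 = 17.
(Top row then right column would cost 28.)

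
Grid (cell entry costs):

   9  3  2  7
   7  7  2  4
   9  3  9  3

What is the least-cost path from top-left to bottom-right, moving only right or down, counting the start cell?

23

Path [0,0] -> [0,1] -> [0,2] -> [1,2] -> [1,3] -> [2,3]: 9 + 3 + 2 + 2 + 4 + 3 = 23.
For comparison, the top-then-right route costs 28.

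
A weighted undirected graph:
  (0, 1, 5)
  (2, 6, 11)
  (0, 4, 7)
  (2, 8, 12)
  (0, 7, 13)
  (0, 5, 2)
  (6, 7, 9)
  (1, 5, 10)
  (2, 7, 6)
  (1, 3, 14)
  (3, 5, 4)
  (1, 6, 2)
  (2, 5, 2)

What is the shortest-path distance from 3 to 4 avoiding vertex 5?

26

Paths from 3 to 4 avoiding 5:
3→1→6→7→0→4: 14 + 2 + 9 + 13 + 7 = 45
3→1→0→4: 14 + 5 + 7 = 26
3→1→6→2→7→0→4: 14 + 2 + 11 + 6 + 13 + 7 = 53
Shortest: 26.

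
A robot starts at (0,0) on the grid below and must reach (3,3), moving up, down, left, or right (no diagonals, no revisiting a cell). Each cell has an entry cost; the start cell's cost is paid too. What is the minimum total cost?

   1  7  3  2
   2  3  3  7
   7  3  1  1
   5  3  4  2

13

Path (0,0) (1,0) (1,1) (1,2) (2,2) (2,3) (3,3): 1 + 2 + 3 + 3 + 1 + 1 + 2 = 13.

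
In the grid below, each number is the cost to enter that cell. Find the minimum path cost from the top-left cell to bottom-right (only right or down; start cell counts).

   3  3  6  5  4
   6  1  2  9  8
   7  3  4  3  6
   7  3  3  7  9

31

One optimal route is [0,0] → [0,1] → [1,1] → [1,2] → [2,2] → [2,3] → [2,4] → [3,4].
Its cost is 3 + 3 + 1 + 2 + 4 + 3 + 6 + 9 = 31.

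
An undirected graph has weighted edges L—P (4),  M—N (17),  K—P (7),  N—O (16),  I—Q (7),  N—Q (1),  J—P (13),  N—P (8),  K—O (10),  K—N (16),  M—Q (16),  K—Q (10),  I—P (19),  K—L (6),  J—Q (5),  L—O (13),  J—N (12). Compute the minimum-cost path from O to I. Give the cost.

24

Some routes from O to I:
O→K→N→Q→I: 10 + 16 + 1 + 7 = 34
O→K→P→N→Q→I: 10 + 7 + 8 + 1 + 7 = 33
O→K→Q→I: 10 + 10 + 7 = 27
O→L→P→N→Q→I: 13 + 4 + 8 + 1 + 7 = 33
O→N→Q→I: 16 + 1 + 7 = 24
Best route has total 24.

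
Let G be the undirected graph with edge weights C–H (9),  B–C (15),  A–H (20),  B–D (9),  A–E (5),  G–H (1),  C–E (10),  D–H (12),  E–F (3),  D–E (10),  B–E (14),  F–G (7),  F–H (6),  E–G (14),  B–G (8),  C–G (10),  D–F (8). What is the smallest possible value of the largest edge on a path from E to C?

Comparing a few candidate routes:
E → F → H → C: max(3, 6, 9) = 9
E → F → D → B → G → H → C: max(3, 8, 9, 8, 1, 9) = 9
E → F → G → H → C: max(3, 7, 1, 9) = 9
Best route has worst link 9.

9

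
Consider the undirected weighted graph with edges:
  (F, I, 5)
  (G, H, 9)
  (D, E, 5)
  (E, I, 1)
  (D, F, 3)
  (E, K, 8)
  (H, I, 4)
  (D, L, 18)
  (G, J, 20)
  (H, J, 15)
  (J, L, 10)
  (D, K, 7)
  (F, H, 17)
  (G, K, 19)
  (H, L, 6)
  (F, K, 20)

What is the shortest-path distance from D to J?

25

A few of the D→J routes:
D - E - I - H - J: 5 + 1 + 4 + 15 = 25
D - F - I - H - J: 3 + 5 + 4 + 15 = 27
D - L - J: 18 + 10 = 28
D - E - I - H - L - J: 5 + 1 + 4 + 6 + 10 = 26
Best route has total 25.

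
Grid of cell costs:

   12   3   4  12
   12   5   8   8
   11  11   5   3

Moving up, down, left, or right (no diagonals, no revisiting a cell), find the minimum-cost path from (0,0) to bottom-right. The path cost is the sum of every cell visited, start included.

Path [0,0] → [0,1] → [0,2] → [1,2] → [2,2] → [2,3]: 12 + 3 + 4 + 8 + 5 + 3 = 35.

35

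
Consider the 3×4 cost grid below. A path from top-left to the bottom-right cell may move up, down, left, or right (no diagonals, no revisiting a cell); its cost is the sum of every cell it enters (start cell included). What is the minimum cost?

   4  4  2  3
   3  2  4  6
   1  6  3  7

One optimal route is r0c0 r1c0 r1c1 r1c2 r2c2 r2c3.
Its cost is 4 + 3 + 2 + 4 + 3 + 7 = 23.

23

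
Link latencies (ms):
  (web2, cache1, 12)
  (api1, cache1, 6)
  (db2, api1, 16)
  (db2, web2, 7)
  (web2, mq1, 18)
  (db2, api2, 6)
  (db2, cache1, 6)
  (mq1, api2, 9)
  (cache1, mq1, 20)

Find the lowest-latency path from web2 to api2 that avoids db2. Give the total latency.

27

Routes from web2 to api2 avoiding db2:
web2 -> mq1 -> api2: 18 + 9 = 27
web2 -> cache1 -> mq1 -> api2: 12 + 20 + 9 = 41
Shortest: 27 ms.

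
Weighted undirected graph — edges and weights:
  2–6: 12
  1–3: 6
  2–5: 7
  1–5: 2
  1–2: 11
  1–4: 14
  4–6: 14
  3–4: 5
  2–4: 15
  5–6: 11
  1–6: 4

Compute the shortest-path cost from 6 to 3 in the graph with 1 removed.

19

Routes from 6 to 3 avoiding 1:
6 -> 5 -> 2 -> 4 -> 3: 11 + 7 + 15 + 5 = 38
6 -> 2 -> 4 -> 3: 12 + 15 + 5 = 32
6 -> 4 -> 3: 14 + 5 = 19
Shortest: 19.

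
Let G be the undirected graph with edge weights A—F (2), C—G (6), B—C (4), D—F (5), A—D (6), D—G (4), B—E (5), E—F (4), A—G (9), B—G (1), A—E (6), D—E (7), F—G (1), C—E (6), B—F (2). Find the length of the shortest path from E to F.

4

Checking several routes:
E-B-F: 5 + 2 = 7
E-B-G-F: 5 + 1 + 1 = 7
E-A-F: 6 + 2 = 8
E-D-G-F: 7 + 4 + 1 = 12
E-D-F: 7 + 5 = 12
E-F: 4
The minimum is 4.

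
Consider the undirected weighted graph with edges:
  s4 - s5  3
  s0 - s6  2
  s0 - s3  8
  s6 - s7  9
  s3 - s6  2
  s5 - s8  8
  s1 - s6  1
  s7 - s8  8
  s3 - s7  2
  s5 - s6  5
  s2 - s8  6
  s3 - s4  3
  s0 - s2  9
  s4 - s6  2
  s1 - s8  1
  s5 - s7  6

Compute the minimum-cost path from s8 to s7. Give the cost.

Checking several routes:
s8→s7: 8
s8→s1→s6→s7: 1 + 1 + 9 = 11
s8→s1→s6→s4→s5→s7: 1 + 1 + 2 + 3 + 6 = 13
s8→s1→s6→s5→s7: 1 + 1 + 5 + 6 = 13
s8→s1→s6→s4→s3→s7: 1 + 1 + 2 + 3 + 2 = 9
s8→s1→s6→s3→s7: 1 + 1 + 2 + 2 = 6
Shortest: 6.

6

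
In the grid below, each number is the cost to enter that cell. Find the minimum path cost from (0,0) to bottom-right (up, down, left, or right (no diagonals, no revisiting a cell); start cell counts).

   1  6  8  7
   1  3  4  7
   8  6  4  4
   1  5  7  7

Cheapest: [0,0] → [1,0] → [1,1] → [1,2] → [2,2] → [2,3] → [3,3]
  1 + 1 + 3 + 4 + 4 + 4 + 7 = 24

24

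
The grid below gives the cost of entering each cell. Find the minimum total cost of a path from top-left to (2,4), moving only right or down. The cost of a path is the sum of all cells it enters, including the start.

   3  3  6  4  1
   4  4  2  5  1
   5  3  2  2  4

Take r0c0 -> r0c1 -> r1c1 -> r1c2 -> r2c2 -> r2c3 -> r2c4 for a total of 3 + 3 + 4 + 2 + 2 + 2 + 4 = 20.

20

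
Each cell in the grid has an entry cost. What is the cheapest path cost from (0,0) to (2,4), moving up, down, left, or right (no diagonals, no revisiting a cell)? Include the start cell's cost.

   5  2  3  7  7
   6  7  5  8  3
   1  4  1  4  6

26

Path r0c0 -> r0c1 -> r0c2 -> r1c2 -> r2c2 -> r2c3 -> r2c4: 5 + 2 + 3 + 5 + 1 + 4 + 6 = 26.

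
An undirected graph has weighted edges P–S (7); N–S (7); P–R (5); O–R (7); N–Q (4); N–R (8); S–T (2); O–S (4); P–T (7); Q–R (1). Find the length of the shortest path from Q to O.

8

Comparing a few candidate routes:
Q-N-S-O: 4 + 7 + 4 = 15
Q-R-O: 1 + 7 = 8
Q-R-P-S-O: 1 + 5 + 7 + 4 = 17
Q-N-R-O: 4 + 8 + 7 = 19
Q-R-P-T-S-O: 1 + 5 + 7 + 2 + 4 = 19
The minimum is 8.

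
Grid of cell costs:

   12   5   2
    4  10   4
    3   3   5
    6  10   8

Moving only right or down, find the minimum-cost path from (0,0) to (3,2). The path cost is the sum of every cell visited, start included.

Path (0,0) (1,0) (2,0) (2,1) (2,2) (3,2): 12 + 4 + 3 + 3 + 5 + 8 = 35.
(Top row then right column would cost 36.)

35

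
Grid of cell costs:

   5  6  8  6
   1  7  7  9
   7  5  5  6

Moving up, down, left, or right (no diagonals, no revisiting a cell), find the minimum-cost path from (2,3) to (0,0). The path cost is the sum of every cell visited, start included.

Path (2,3) → (2,2) → (2,1) → (1,1) → (1,0) → (0,0): 6 + 5 + 5 + 7 + 1 + 5 = 29.

29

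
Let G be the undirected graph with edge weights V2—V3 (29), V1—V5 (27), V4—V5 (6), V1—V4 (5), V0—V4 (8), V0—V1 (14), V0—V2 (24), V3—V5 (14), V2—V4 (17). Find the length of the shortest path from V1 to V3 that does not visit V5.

51

Routes from V1 to V3 avoiding V5:
V1 - V0 - V4 - V2 - V3: 14 + 8 + 17 + 29 = 68
V1 - V0 - V2 - V3: 14 + 24 + 29 = 67
V1 - V4 - V0 - V2 - V3: 5 + 8 + 24 + 29 = 66
V1 - V4 - V2 - V3: 5 + 17 + 29 = 51
The minimum is 51.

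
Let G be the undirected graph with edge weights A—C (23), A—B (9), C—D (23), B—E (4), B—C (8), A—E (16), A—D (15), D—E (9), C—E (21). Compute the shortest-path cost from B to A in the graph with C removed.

Paths from B to A avoiding C:
B - E - A: 4 + 16 = 20
B - A: 9
B - E - D - A: 4 + 9 + 15 = 28
The minimum is 9.

9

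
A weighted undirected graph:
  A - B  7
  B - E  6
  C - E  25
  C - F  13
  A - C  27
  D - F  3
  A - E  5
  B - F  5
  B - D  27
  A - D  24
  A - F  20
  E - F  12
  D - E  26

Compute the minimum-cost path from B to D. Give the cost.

Some routes from B to D:
B -> F -> D: 5 + 3 = 8
B -> E -> F -> D: 6 + 12 + 3 = 21
B -> A -> E -> F -> D: 7 + 5 + 12 + 3 = 27
B -> A -> D: 7 + 24 = 31
B -> A -> F -> D: 7 + 20 + 3 = 30
B -> D: 27
Shortest: 8.

8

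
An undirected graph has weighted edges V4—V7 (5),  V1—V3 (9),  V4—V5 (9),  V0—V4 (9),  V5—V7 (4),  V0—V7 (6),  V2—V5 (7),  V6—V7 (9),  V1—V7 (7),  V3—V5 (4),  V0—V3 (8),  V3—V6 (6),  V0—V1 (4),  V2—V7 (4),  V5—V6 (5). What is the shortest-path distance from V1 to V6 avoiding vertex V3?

Checking several routes:
V1 -> V0 -> V7 -> V6: 4 + 6 + 9 = 19
V1 -> V7 -> V5 -> V6: 7 + 4 + 5 = 16
V1 -> V7 -> V2 -> V5 -> V6: 7 + 4 + 7 + 5 = 23
V1 -> V7 -> V4 -> V5 -> V6: 7 + 5 + 9 + 5 = 26
V1 -> V7 -> V6: 7 + 9 = 16
V1 -> V0 -> V7 -> V5 -> V6: 4 + 6 + 4 + 5 = 19
The minimum is 16.

16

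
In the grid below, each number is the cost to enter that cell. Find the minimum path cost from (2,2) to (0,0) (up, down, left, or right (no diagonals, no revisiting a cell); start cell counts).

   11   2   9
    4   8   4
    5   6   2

27

Path (2,2) (1,2) (1,1) (0,1) (0,0): 2 + 4 + 8 + 2 + 11 = 27.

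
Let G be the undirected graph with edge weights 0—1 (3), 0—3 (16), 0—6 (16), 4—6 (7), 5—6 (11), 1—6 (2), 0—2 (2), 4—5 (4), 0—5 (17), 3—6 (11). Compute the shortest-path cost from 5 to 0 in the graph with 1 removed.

17

Paths from 5 to 0 avoiding 1:
5 → 6 → 0: 11 + 16 = 27
5 → 4 → 6 → 0: 4 + 7 + 16 = 27
5 → 4 → 6 → 3 → 0: 4 + 7 + 11 + 16 = 38
5 → 6 → 3 → 0: 11 + 11 + 16 = 38
5 → 0: 17
The minimum is 17.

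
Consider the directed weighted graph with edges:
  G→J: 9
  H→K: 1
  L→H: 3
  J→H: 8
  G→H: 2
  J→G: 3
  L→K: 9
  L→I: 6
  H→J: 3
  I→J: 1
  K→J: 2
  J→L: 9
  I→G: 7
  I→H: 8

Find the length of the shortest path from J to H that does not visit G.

Paths from J to H avoiding G:
J → L → I → H: 9 + 6 + 8 = 23
J → L → H: 9 + 3 = 12
J → H: 8
Best route has total 8.

8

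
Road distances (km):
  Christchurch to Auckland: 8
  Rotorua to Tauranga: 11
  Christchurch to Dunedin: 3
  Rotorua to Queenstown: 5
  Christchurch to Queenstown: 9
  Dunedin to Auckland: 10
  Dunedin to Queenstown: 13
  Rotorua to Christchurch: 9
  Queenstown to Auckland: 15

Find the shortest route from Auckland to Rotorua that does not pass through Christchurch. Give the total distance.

Paths from Auckland to Rotorua avoiding Christchurch:
Auckland-Queenstown-Rotorua: 15 + 5 = 20
Auckland-Dunedin-Queenstown-Rotorua: 10 + 13 + 5 = 28
The minimum is 20 km.

20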